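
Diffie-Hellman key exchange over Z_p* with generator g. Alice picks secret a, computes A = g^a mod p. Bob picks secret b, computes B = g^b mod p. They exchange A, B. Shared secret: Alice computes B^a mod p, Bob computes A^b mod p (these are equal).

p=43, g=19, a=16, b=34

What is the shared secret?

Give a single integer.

Answer: 38

Derivation:
A = 19^16 mod 43  (bits of 16 = 10000)
  bit 0 = 1: r = r^2 * 19 mod 43 = 1^2 * 19 = 1*19 = 19
  bit 1 = 0: r = r^2 mod 43 = 19^2 = 17
  bit 2 = 0: r = r^2 mod 43 = 17^2 = 31
  bit 3 = 0: r = r^2 mod 43 = 31^2 = 15
  bit 4 = 0: r = r^2 mod 43 = 15^2 = 10
  -> A = 10
B = 19^34 mod 43  (bits of 34 = 100010)
  bit 0 = 1: r = r^2 * 19 mod 43 = 1^2 * 19 = 1*19 = 19
  bit 1 = 0: r = r^2 mod 43 = 19^2 = 17
  bit 2 = 0: r = r^2 mod 43 = 17^2 = 31
  bit 3 = 0: r = r^2 mod 43 = 31^2 = 15
  bit 4 = 1: r = r^2 * 19 mod 43 = 15^2 * 19 = 10*19 = 18
  bit 5 = 0: r = r^2 mod 43 = 18^2 = 23
  -> B = 23
s = B^a = 23^16 mod 43  (bits of 16 = 10000)
  bit 0 = 1: r = r^2 * 23 mod 43 = 1^2 * 23 = 1*23 = 23
  bit 1 = 0: r = r^2 mod 43 = 23^2 = 13
  bit 2 = 0: r = r^2 mod 43 = 13^2 = 40
  bit 3 = 0: r = r^2 mod 43 = 40^2 = 9
  bit 4 = 0: r = r^2 mod 43 = 9^2 = 38
  -> s = B^a = 38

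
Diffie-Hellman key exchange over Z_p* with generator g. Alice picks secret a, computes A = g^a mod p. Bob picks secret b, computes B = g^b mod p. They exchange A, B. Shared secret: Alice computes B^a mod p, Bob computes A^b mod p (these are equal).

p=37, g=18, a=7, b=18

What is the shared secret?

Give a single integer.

A = 18^7 mod 37  (bits of 7 = 111)
  bit 0 = 1: r = r^2 * 18 mod 37 = 1^2 * 18 = 1*18 = 18
  bit 1 = 1: r = r^2 * 18 mod 37 = 18^2 * 18 = 28*18 = 23
  bit 2 = 1: r = r^2 * 18 mod 37 = 23^2 * 18 = 11*18 = 13
  -> A = 13
B = 18^18 mod 37  (bits of 18 = 10010)
  bit 0 = 1: r = r^2 * 18 mod 37 = 1^2 * 18 = 1*18 = 18
  bit 1 = 0: r = r^2 mod 37 = 18^2 = 28
  bit 2 = 0: r = r^2 mod 37 = 28^2 = 7
  bit 3 = 1: r = r^2 * 18 mod 37 = 7^2 * 18 = 12*18 = 31
  bit 4 = 0: r = r^2 mod 37 = 31^2 = 36
  -> B = 36
s = B^a = 36^7 mod 37  (bits of 7 = 111)
  bit 0 = 1: r = r^2 * 36 mod 37 = 1^2 * 36 = 1*36 = 36
  bit 1 = 1: r = r^2 * 36 mod 37 = 36^2 * 36 = 1*36 = 36
  bit 2 = 1: r = r^2 * 36 mod 37 = 36^2 * 36 = 1*36 = 36
  -> s = B^a = 36

Answer: 36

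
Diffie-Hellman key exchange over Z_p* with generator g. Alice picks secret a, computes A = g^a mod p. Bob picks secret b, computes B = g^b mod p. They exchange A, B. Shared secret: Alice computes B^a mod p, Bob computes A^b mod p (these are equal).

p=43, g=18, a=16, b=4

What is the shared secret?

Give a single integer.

Answer: 25

Derivation:
A = 18^16 mod 43  (bits of 16 = 10000)
  bit 0 = 1: r = r^2 * 18 mod 43 = 1^2 * 18 = 1*18 = 18
  bit 1 = 0: r = r^2 mod 43 = 18^2 = 23
  bit 2 = 0: r = r^2 mod 43 = 23^2 = 13
  bit 3 = 0: r = r^2 mod 43 = 13^2 = 40
  bit 4 = 0: r = r^2 mod 43 = 40^2 = 9
  -> A = 9
B = 18^4 mod 43  (bits of 4 = 100)
  bit 0 = 1: r = r^2 * 18 mod 43 = 1^2 * 18 = 1*18 = 18
  bit 1 = 0: r = r^2 mod 43 = 18^2 = 23
  bit 2 = 0: r = r^2 mod 43 = 23^2 = 13
  -> B = 13
s = B^a = 13^16 mod 43  (bits of 16 = 10000)
  bit 0 = 1: r = r^2 * 13 mod 43 = 1^2 * 13 = 1*13 = 13
  bit 1 = 0: r = r^2 mod 43 = 13^2 = 40
  bit 2 = 0: r = r^2 mod 43 = 40^2 = 9
  bit 3 = 0: r = r^2 mod 43 = 9^2 = 38
  bit 4 = 0: r = r^2 mod 43 = 38^2 = 25
  -> s = B^a = 25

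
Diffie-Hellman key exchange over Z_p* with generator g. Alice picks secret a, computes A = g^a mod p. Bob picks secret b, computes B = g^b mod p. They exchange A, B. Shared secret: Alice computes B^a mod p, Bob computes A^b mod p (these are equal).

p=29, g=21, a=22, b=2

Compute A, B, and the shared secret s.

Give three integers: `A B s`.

A = 21^22 mod 29  (bits of 22 = 10110)
  bit 0 = 1: r = r^2 * 21 mod 29 = 1^2 * 21 = 1*21 = 21
  bit 1 = 0: r = r^2 mod 29 = 21^2 = 6
  bit 2 = 1: r = r^2 * 21 mod 29 = 6^2 * 21 = 7*21 = 2
  bit 3 = 1: r = r^2 * 21 mod 29 = 2^2 * 21 = 4*21 = 26
  bit 4 = 0: r = r^2 mod 29 = 26^2 = 9
  -> A = 9
B = 21^2 mod 29  (bits of 2 = 10)
  bit 0 = 1: r = r^2 * 21 mod 29 = 1^2 * 21 = 1*21 = 21
  bit 1 = 0: r = r^2 mod 29 = 21^2 = 6
  -> B = 6
s = B^a = 6^22 mod 29  (bits of 22 = 10110)
  bit 0 = 1: r = r^2 * 6 mod 29 = 1^2 * 6 = 1*6 = 6
  bit 1 = 0: r = r^2 mod 29 = 6^2 = 7
  bit 2 = 1: r = r^2 * 6 mod 29 = 7^2 * 6 = 20*6 = 4
  bit 3 = 1: r = r^2 * 6 mod 29 = 4^2 * 6 = 16*6 = 9
  bit 4 = 0: r = r^2 mod 29 = 9^2 = 23
  -> s = B^a = 23

Answer: 9 6 23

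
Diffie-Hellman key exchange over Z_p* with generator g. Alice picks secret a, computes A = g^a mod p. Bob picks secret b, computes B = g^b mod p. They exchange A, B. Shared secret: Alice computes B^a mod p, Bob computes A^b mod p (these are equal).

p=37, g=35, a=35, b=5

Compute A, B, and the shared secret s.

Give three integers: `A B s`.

Answer: 18 5 15

Derivation:
A = 35^35 mod 37  (bits of 35 = 100011)
  bit 0 = 1: r = r^2 * 35 mod 37 = 1^2 * 35 = 1*35 = 35
  bit 1 = 0: r = r^2 mod 37 = 35^2 = 4
  bit 2 = 0: r = r^2 mod 37 = 4^2 = 16
  bit 3 = 0: r = r^2 mod 37 = 16^2 = 34
  bit 4 = 1: r = r^2 * 35 mod 37 = 34^2 * 35 = 9*35 = 19
  bit 5 = 1: r = r^2 * 35 mod 37 = 19^2 * 35 = 28*35 = 18
  -> A = 18
B = 35^5 mod 37  (bits of 5 = 101)
  bit 0 = 1: r = r^2 * 35 mod 37 = 1^2 * 35 = 1*35 = 35
  bit 1 = 0: r = r^2 mod 37 = 35^2 = 4
  bit 2 = 1: r = r^2 * 35 mod 37 = 4^2 * 35 = 16*35 = 5
  -> B = 5
s = B^a = 5^35 mod 37  (bits of 35 = 100011)
  bit 0 = 1: r = r^2 * 5 mod 37 = 1^2 * 5 = 1*5 = 5
  bit 1 = 0: r = r^2 mod 37 = 5^2 = 25
  bit 2 = 0: r = r^2 mod 37 = 25^2 = 33
  bit 3 = 0: r = r^2 mod 37 = 33^2 = 16
  bit 4 = 1: r = r^2 * 5 mod 37 = 16^2 * 5 = 34*5 = 22
  bit 5 = 1: r = r^2 * 5 mod 37 = 22^2 * 5 = 3*5 = 15
  -> s = B^a = 15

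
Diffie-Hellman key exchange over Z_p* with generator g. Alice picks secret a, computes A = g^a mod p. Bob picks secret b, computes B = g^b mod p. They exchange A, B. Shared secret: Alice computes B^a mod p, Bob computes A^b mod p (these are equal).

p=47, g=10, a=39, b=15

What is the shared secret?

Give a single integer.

Answer: 26

Derivation:
A = 10^39 mod 47  (bits of 39 = 100111)
  bit 0 = 1: r = r^2 * 10 mod 47 = 1^2 * 10 = 1*10 = 10
  bit 1 = 0: r = r^2 mod 47 = 10^2 = 6
  bit 2 = 0: r = r^2 mod 47 = 6^2 = 36
  bit 3 = 1: r = r^2 * 10 mod 47 = 36^2 * 10 = 27*10 = 35
  bit 4 = 1: r = r^2 * 10 mod 47 = 35^2 * 10 = 3*10 = 30
  bit 5 = 1: r = r^2 * 10 mod 47 = 30^2 * 10 = 7*10 = 23
  -> A = 23
B = 10^15 mod 47  (bits of 15 = 1111)
  bit 0 = 1: r = r^2 * 10 mod 47 = 1^2 * 10 = 1*10 = 10
  bit 1 = 1: r = r^2 * 10 mod 47 = 10^2 * 10 = 6*10 = 13
  bit 2 = 1: r = r^2 * 10 mod 47 = 13^2 * 10 = 28*10 = 45
  bit 3 = 1: r = r^2 * 10 mod 47 = 45^2 * 10 = 4*10 = 40
  -> B = 40
s = B^a = 40^39 mod 47  (bits of 39 = 100111)
  bit 0 = 1: r = r^2 * 40 mod 47 = 1^2 * 40 = 1*40 = 40
  bit 1 = 0: r = r^2 mod 47 = 40^2 = 2
  bit 2 = 0: r = r^2 mod 47 = 2^2 = 4
  bit 3 = 1: r = r^2 * 40 mod 47 = 4^2 * 40 = 16*40 = 29
  bit 4 = 1: r = r^2 * 40 mod 47 = 29^2 * 40 = 42*40 = 35
  bit 5 = 1: r = r^2 * 40 mod 47 = 35^2 * 40 = 3*40 = 26
  -> s = B^a = 26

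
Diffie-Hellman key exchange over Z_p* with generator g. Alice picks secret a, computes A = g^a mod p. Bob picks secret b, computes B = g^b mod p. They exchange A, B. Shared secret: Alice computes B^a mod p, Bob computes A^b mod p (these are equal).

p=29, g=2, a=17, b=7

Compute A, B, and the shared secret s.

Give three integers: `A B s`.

Answer: 21 12 12

Derivation:
A = 2^17 mod 29  (bits of 17 = 10001)
  bit 0 = 1: r = r^2 * 2 mod 29 = 1^2 * 2 = 1*2 = 2
  bit 1 = 0: r = r^2 mod 29 = 2^2 = 4
  bit 2 = 0: r = r^2 mod 29 = 4^2 = 16
  bit 3 = 0: r = r^2 mod 29 = 16^2 = 24
  bit 4 = 1: r = r^2 * 2 mod 29 = 24^2 * 2 = 25*2 = 21
  -> A = 21
B = 2^7 mod 29  (bits of 7 = 111)
  bit 0 = 1: r = r^2 * 2 mod 29 = 1^2 * 2 = 1*2 = 2
  bit 1 = 1: r = r^2 * 2 mod 29 = 2^2 * 2 = 4*2 = 8
  bit 2 = 1: r = r^2 * 2 mod 29 = 8^2 * 2 = 6*2 = 12
  -> B = 12
s = B^a = 12^17 mod 29  (bits of 17 = 10001)
  bit 0 = 1: r = r^2 * 12 mod 29 = 1^2 * 12 = 1*12 = 12
  bit 1 = 0: r = r^2 mod 29 = 12^2 = 28
  bit 2 = 0: r = r^2 mod 29 = 28^2 = 1
  bit 3 = 0: r = r^2 mod 29 = 1^2 = 1
  bit 4 = 1: r = r^2 * 12 mod 29 = 1^2 * 12 = 1*12 = 12
  -> s = B^a = 12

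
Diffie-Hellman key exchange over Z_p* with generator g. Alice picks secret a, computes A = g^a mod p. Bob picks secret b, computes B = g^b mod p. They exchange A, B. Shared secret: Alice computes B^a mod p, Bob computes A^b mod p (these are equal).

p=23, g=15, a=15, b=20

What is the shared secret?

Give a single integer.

A = 15^15 mod 23  (bits of 15 = 1111)
  bit 0 = 1: r = r^2 * 15 mod 23 = 1^2 * 15 = 1*15 = 15
  bit 1 = 1: r = r^2 * 15 mod 23 = 15^2 * 15 = 18*15 = 17
  bit 2 = 1: r = r^2 * 15 mod 23 = 17^2 * 15 = 13*15 = 11
  bit 3 = 1: r = r^2 * 15 mod 23 = 11^2 * 15 = 6*15 = 21
  -> A = 21
B = 15^20 mod 23  (bits of 20 = 10100)
  bit 0 = 1: r = r^2 * 15 mod 23 = 1^2 * 15 = 1*15 = 15
  bit 1 = 0: r = r^2 mod 23 = 15^2 = 18
  bit 2 = 1: r = r^2 * 15 mod 23 = 18^2 * 15 = 2*15 = 7
  bit 3 = 0: r = r^2 mod 23 = 7^2 = 3
  bit 4 = 0: r = r^2 mod 23 = 3^2 = 9
  -> B = 9
s = B^a = 9^15 mod 23  (bits of 15 = 1111)
  bit 0 = 1: r = r^2 * 9 mod 23 = 1^2 * 9 = 1*9 = 9
  bit 1 = 1: r = r^2 * 9 mod 23 = 9^2 * 9 = 12*9 = 16
  bit 2 = 1: r = r^2 * 9 mod 23 = 16^2 * 9 = 3*9 = 4
  bit 3 = 1: r = r^2 * 9 mod 23 = 4^2 * 9 = 16*9 = 6
  -> s = B^a = 6

Answer: 6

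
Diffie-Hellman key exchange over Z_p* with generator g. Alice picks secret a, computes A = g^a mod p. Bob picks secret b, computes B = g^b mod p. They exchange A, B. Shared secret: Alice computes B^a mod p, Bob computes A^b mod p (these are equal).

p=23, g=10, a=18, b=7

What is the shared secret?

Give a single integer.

A = 10^18 mod 23  (bits of 18 = 10010)
  bit 0 = 1: r = r^2 * 10 mod 23 = 1^2 * 10 = 1*10 = 10
  bit 1 = 0: r = r^2 mod 23 = 10^2 = 8
  bit 2 = 0: r = r^2 mod 23 = 8^2 = 18
  bit 3 = 1: r = r^2 * 10 mod 23 = 18^2 * 10 = 2*10 = 20
  bit 4 = 0: r = r^2 mod 23 = 20^2 = 9
  -> A = 9
B = 10^7 mod 23  (bits of 7 = 111)
  bit 0 = 1: r = r^2 * 10 mod 23 = 1^2 * 10 = 1*10 = 10
  bit 1 = 1: r = r^2 * 10 mod 23 = 10^2 * 10 = 8*10 = 11
  bit 2 = 1: r = r^2 * 10 mod 23 = 11^2 * 10 = 6*10 = 14
  -> B = 14
s = B^a = 14^18 mod 23  (bits of 18 = 10010)
  bit 0 = 1: r = r^2 * 14 mod 23 = 1^2 * 14 = 1*14 = 14
  bit 1 = 0: r = r^2 mod 23 = 14^2 = 12
  bit 2 = 0: r = r^2 mod 23 = 12^2 = 6
  bit 3 = 1: r = r^2 * 14 mod 23 = 6^2 * 14 = 13*14 = 21
  bit 4 = 0: r = r^2 mod 23 = 21^2 = 4
  -> s = B^a = 4

Answer: 4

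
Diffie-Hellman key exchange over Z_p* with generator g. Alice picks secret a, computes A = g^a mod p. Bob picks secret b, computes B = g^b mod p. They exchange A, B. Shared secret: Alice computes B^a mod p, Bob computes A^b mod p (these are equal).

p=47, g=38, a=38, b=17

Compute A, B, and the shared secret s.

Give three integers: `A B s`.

Answer: 25 43 34

Derivation:
A = 38^38 mod 47  (bits of 38 = 100110)
  bit 0 = 1: r = r^2 * 38 mod 47 = 1^2 * 38 = 1*38 = 38
  bit 1 = 0: r = r^2 mod 47 = 38^2 = 34
  bit 2 = 0: r = r^2 mod 47 = 34^2 = 28
  bit 3 = 1: r = r^2 * 38 mod 47 = 28^2 * 38 = 32*38 = 41
  bit 4 = 1: r = r^2 * 38 mod 47 = 41^2 * 38 = 36*38 = 5
  bit 5 = 0: r = r^2 mod 47 = 5^2 = 25
  -> A = 25
B = 38^17 mod 47  (bits of 17 = 10001)
  bit 0 = 1: r = r^2 * 38 mod 47 = 1^2 * 38 = 1*38 = 38
  bit 1 = 0: r = r^2 mod 47 = 38^2 = 34
  bit 2 = 0: r = r^2 mod 47 = 34^2 = 28
  bit 3 = 0: r = r^2 mod 47 = 28^2 = 32
  bit 4 = 1: r = r^2 * 38 mod 47 = 32^2 * 38 = 37*38 = 43
  -> B = 43
s = B^a = 43^38 mod 47  (bits of 38 = 100110)
  bit 0 = 1: r = r^2 * 43 mod 47 = 1^2 * 43 = 1*43 = 43
  bit 1 = 0: r = r^2 mod 47 = 43^2 = 16
  bit 2 = 0: r = r^2 mod 47 = 16^2 = 21
  bit 3 = 1: r = r^2 * 43 mod 47 = 21^2 * 43 = 18*43 = 22
  bit 4 = 1: r = r^2 * 43 mod 47 = 22^2 * 43 = 14*43 = 38
  bit 5 = 0: r = r^2 mod 47 = 38^2 = 34
  -> s = B^a = 34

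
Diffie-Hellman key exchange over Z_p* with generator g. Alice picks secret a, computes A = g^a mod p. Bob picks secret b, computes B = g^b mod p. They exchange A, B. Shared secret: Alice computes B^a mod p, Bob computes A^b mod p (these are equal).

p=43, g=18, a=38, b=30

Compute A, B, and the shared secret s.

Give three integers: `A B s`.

Answer: 10 11 41

Derivation:
A = 18^38 mod 43  (bits of 38 = 100110)
  bit 0 = 1: r = r^2 * 18 mod 43 = 1^2 * 18 = 1*18 = 18
  bit 1 = 0: r = r^2 mod 43 = 18^2 = 23
  bit 2 = 0: r = r^2 mod 43 = 23^2 = 13
  bit 3 = 1: r = r^2 * 18 mod 43 = 13^2 * 18 = 40*18 = 32
  bit 4 = 1: r = r^2 * 18 mod 43 = 32^2 * 18 = 35*18 = 28
  bit 5 = 0: r = r^2 mod 43 = 28^2 = 10
  -> A = 10
B = 18^30 mod 43  (bits of 30 = 11110)
  bit 0 = 1: r = r^2 * 18 mod 43 = 1^2 * 18 = 1*18 = 18
  bit 1 = 1: r = r^2 * 18 mod 43 = 18^2 * 18 = 23*18 = 27
  bit 2 = 1: r = r^2 * 18 mod 43 = 27^2 * 18 = 41*18 = 7
  bit 3 = 1: r = r^2 * 18 mod 43 = 7^2 * 18 = 6*18 = 22
  bit 4 = 0: r = r^2 mod 43 = 22^2 = 11
  -> B = 11
s = B^a = 11^38 mod 43  (bits of 38 = 100110)
  bit 0 = 1: r = r^2 * 11 mod 43 = 1^2 * 11 = 1*11 = 11
  bit 1 = 0: r = r^2 mod 43 = 11^2 = 35
  bit 2 = 0: r = r^2 mod 43 = 35^2 = 21
  bit 3 = 1: r = r^2 * 11 mod 43 = 21^2 * 11 = 11*11 = 35
  bit 4 = 1: r = r^2 * 11 mod 43 = 35^2 * 11 = 21*11 = 16
  bit 5 = 0: r = r^2 mod 43 = 16^2 = 41
  -> s = B^a = 41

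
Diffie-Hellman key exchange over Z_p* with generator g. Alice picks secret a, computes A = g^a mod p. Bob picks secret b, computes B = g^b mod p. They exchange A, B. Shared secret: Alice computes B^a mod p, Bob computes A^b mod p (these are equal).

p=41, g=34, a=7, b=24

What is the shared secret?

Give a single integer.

A = 34^7 mod 41  (bits of 7 = 111)
  bit 0 = 1: r = r^2 * 34 mod 41 = 1^2 * 34 = 1*34 = 34
  bit 1 = 1: r = r^2 * 34 mod 41 = 34^2 * 34 = 8*34 = 26
  bit 2 = 1: r = r^2 * 34 mod 41 = 26^2 * 34 = 20*34 = 24
  -> A = 24
B = 34^24 mod 41  (bits of 24 = 11000)
  bit 0 = 1: r = r^2 * 34 mod 41 = 1^2 * 34 = 1*34 = 34
  bit 1 = 1: r = r^2 * 34 mod 41 = 34^2 * 34 = 8*34 = 26
  bit 2 = 0: r = r^2 mod 41 = 26^2 = 20
  bit 3 = 0: r = r^2 mod 41 = 20^2 = 31
  bit 4 = 0: r = r^2 mod 41 = 31^2 = 18
  -> B = 18
s = B^a = 18^7 mod 41  (bits of 7 = 111)
  bit 0 = 1: r = r^2 * 18 mod 41 = 1^2 * 18 = 1*18 = 18
  bit 1 = 1: r = r^2 * 18 mod 41 = 18^2 * 18 = 37*18 = 10
  bit 2 = 1: r = r^2 * 18 mod 41 = 10^2 * 18 = 18*18 = 37
  -> s = B^a = 37

Answer: 37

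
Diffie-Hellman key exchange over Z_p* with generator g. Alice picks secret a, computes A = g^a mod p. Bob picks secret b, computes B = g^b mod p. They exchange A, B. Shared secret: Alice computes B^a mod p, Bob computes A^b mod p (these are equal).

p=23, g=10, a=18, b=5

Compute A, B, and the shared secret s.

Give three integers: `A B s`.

Answer: 9 19 8

Derivation:
A = 10^18 mod 23  (bits of 18 = 10010)
  bit 0 = 1: r = r^2 * 10 mod 23 = 1^2 * 10 = 1*10 = 10
  bit 1 = 0: r = r^2 mod 23 = 10^2 = 8
  bit 2 = 0: r = r^2 mod 23 = 8^2 = 18
  bit 3 = 1: r = r^2 * 10 mod 23 = 18^2 * 10 = 2*10 = 20
  bit 4 = 0: r = r^2 mod 23 = 20^2 = 9
  -> A = 9
B = 10^5 mod 23  (bits of 5 = 101)
  bit 0 = 1: r = r^2 * 10 mod 23 = 1^2 * 10 = 1*10 = 10
  bit 1 = 0: r = r^2 mod 23 = 10^2 = 8
  bit 2 = 1: r = r^2 * 10 mod 23 = 8^2 * 10 = 18*10 = 19
  -> B = 19
s = B^a = 19^18 mod 23  (bits of 18 = 10010)
  bit 0 = 1: r = r^2 * 19 mod 23 = 1^2 * 19 = 1*19 = 19
  bit 1 = 0: r = r^2 mod 23 = 19^2 = 16
  bit 2 = 0: r = r^2 mod 23 = 16^2 = 3
  bit 3 = 1: r = r^2 * 19 mod 23 = 3^2 * 19 = 9*19 = 10
  bit 4 = 0: r = r^2 mod 23 = 10^2 = 8
  -> s = B^a = 8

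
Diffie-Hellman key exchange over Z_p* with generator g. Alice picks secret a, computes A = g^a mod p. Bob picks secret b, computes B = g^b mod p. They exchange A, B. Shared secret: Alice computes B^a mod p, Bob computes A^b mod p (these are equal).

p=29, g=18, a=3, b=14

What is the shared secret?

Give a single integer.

Answer: 28

Derivation:
A = 18^3 mod 29  (bits of 3 = 11)
  bit 0 = 1: r = r^2 * 18 mod 29 = 1^2 * 18 = 1*18 = 18
  bit 1 = 1: r = r^2 * 18 mod 29 = 18^2 * 18 = 5*18 = 3
  -> A = 3
B = 18^14 mod 29  (bits of 14 = 1110)
  bit 0 = 1: r = r^2 * 18 mod 29 = 1^2 * 18 = 1*18 = 18
  bit 1 = 1: r = r^2 * 18 mod 29 = 18^2 * 18 = 5*18 = 3
  bit 2 = 1: r = r^2 * 18 mod 29 = 3^2 * 18 = 9*18 = 17
  bit 3 = 0: r = r^2 mod 29 = 17^2 = 28
  -> B = 28
s = B^a = 28^3 mod 29  (bits of 3 = 11)
  bit 0 = 1: r = r^2 * 28 mod 29 = 1^2 * 28 = 1*28 = 28
  bit 1 = 1: r = r^2 * 28 mod 29 = 28^2 * 28 = 1*28 = 28
  -> s = B^a = 28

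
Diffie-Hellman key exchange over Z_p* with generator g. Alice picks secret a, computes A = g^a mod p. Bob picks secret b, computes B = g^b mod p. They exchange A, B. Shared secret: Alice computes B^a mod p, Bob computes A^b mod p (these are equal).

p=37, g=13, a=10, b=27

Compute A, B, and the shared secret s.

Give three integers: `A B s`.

A = 13^10 mod 37  (bits of 10 = 1010)
  bit 0 = 1: r = r^2 * 13 mod 37 = 1^2 * 13 = 1*13 = 13
  bit 1 = 0: r = r^2 mod 37 = 13^2 = 21
  bit 2 = 1: r = r^2 * 13 mod 37 = 21^2 * 13 = 34*13 = 35
  bit 3 = 0: r = r^2 mod 37 = 35^2 = 4
  -> A = 4
B = 13^27 mod 37  (bits of 27 = 11011)
  bit 0 = 1: r = r^2 * 13 mod 37 = 1^2 * 13 = 1*13 = 13
  bit 1 = 1: r = r^2 * 13 mod 37 = 13^2 * 13 = 21*13 = 14
  bit 2 = 0: r = r^2 mod 37 = 14^2 = 11
  bit 3 = 1: r = r^2 * 13 mod 37 = 11^2 * 13 = 10*13 = 19
  bit 4 = 1: r = r^2 * 13 mod 37 = 19^2 * 13 = 28*13 = 31
  -> B = 31
s = B^a = 31^10 mod 37  (bits of 10 = 1010)
  bit 0 = 1: r = r^2 * 31 mod 37 = 1^2 * 31 = 1*31 = 31
  bit 1 = 0: r = r^2 mod 37 = 31^2 = 36
  bit 2 = 1: r = r^2 * 31 mod 37 = 36^2 * 31 = 1*31 = 31
  bit 3 = 0: r = r^2 mod 37 = 31^2 = 36
  -> s = B^a = 36

Answer: 4 31 36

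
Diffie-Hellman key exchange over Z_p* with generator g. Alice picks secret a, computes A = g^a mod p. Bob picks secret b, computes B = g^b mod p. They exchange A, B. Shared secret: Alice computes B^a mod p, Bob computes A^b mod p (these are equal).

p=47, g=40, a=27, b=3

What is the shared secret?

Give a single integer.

A = 40^27 mod 47  (bits of 27 = 11011)
  bit 0 = 1: r = r^2 * 40 mod 47 = 1^2 * 40 = 1*40 = 40
  bit 1 = 1: r = r^2 * 40 mod 47 = 40^2 * 40 = 2*40 = 33
  bit 2 = 0: r = r^2 mod 47 = 33^2 = 8
  bit 3 = 1: r = r^2 * 40 mod 47 = 8^2 * 40 = 17*40 = 22
  bit 4 = 1: r = r^2 * 40 mod 47 = 22^2 * 40 = 14*40 = 43
  -> A = 43
B = 40^3 mod 47  (bits of 3 = 11)
  bit 0 = 1: r = r^2 * 40 mod 47 = 1^2 * 40 = 1*40 = 40
  bit 1 = 1: r = r^2 * 40 mod 47 = 40^2 * 40 = 2*40 = 33
  -> B = 33
s = B^a = 33^27 mod 47  (bits of 27 = 11011)
  bit 0 = 1: r = r^2 * 33 mod 47 = 1^2 * 33 = 1*33 = 33
  bit 1 = 1: r = r^2 * 33 mod 47 = 33^2 * 33 = 8*33 = 29
  bit 2 = 0: r = r^2 mod 47 = 29^2 = 42
  bit 3 = 1: r = r^2 * 33 mod 47 = 42^2 * 33 = 25*33 = 26
  bit 4 = 1: r = r^2 * 33 mod 47 = 26^2 * 33 = 18*33 = 30
  -> s = B^a = 30

Answer: 30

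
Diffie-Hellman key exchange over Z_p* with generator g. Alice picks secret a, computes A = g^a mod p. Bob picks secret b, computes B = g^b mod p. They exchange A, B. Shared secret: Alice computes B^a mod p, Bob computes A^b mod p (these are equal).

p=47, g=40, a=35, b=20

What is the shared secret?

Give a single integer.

Answer: 32

Derivation:
A = 40^35 mod 47  (bits of 35 = 100011)
  bit 0 = 1: r = r^2 * 40 mod 47 = 1^2 * 40 = 1*40 = 40
  bit 1 = 0: r = r^2 mod 47 = 40^2 = 2
  bit 2 = 0: r = r^2 mod 47 = 2^2 = 4
  bit 3 = 0: r = r^2 mod 47 = 4^2 = 16
  bit 4 = 1: r = r^2 * 40 mod 47 = 16^2 * 40 = 21*40 = 41
  bit 5 = 1: r = r^2 * 40 mod 47 = 41^2 * 40 = 36*40 = 30
  -> A = 30
B = 40^20 mod 47  (bits of 20 = 10100)
  bit 0 = 1: r = r^2 * 40 mod 47 = 1^2 * 40 = 1*40 = 40
  bit 1 = 0: r = r^2 mod 47 = 40^2 = 2
  bit 2 = 1: r = r^2 * 40 mod 47 = 2^2 * 40 = 4*40 = 19
  bit 3 = 0: r = r^2 mod 47 = 19^2 = 32
  bit 4 = 0: r = r^2 mod 47 = 32^2 = 37
  -> B = 37
s = B^a = 37^35 mod 47  (bits of 35 = 100011)
  bit 0 = 1: r = r^2 * 37 mod 47 = 1^2 * 37 = 1*37 = 37
  bit 1 = 0: r = r^2 mod 47 = 37^2 = 6
  bit 2 = 0: r = r^2 mod 47 = 6^2 = 36
  bit 3 = 0: r = r^2 mod 47 = 36^2 = 27
  bit 4 = 1: r = r^2 * 37 mod 47 = 27^2 * 37 = 24*37 = 42
  bit 5 = 1: r = r^2 * 37 mod 47 = 42^2 * 37 = 25*37 = 32
  -> s = B^a = 32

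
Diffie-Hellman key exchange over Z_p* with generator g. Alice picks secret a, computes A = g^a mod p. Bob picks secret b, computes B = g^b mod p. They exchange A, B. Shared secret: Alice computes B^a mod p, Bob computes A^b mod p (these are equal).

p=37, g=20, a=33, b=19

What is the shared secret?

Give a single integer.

Answer: 23

Derivation:
A = 20^33 mod 37  (bits of 33 = 100001)
  bit 0 = 1: r = r^2 * 20 mod 37 = 1^2 * 20 = 1*20 = 20
  bit 1 = 0: r = r^2 mod 37 = 20^2 = 30
  bit 2 = 0: r = r^2 mod 37 = 30^2 = 12
  bit 3 = 0: r = r^2 mod 37 = 12^2 = 33
  bit 4 = 0: r = r^2 mod 37 = 33^2 = 16
  bit 5 = 1: r = r^2 * 20 mod 37 = 16^2 * 20 = 34*20 = 14
  -> A = 14
B = 20^19 mod 37  (bits of 19 = 10011)
  bit 0 = 1: r = r^2 * 20 mod 37 = 1^2 * 20 = 1*20 = 20
  bit 1 = 0: r = r^2 mod 37 = 20^2 = 30
  bit 2 = 0: r = r^2 mod 37 = 30^2 = 12
  bit 3 = 1: r = r^2 * 20 mod 37 = 12^2 * 20 = 33*20 = 31
  bit 4 = 1: r = r^2 * 20 mod 37 = 31^2 * 20 = 36*20 = 17
  -> B = 17
s = B^a = 17^33 mod 37  (bits of 33 = 100001)
  bit 0 = 1: r = r^2 * 17 mod 37 = 1^2 * 17 = 1*17 = 17
  bit 1 = 0: r = r^2 mod 37 = 17^2 = 30
  bit 2 = 0: r = r^2 mod 37 = 30^2 = 12
  bit 3 = 0: r = r^2 mod 37 = 12^2 = 33
  bit 4 = 0: r = r^2 mod 37 = 33^2 = 16
  bit 5 = 1: r = r^2 * 17 mod 37 = 16^2 * 17 = 34*17 = 23
  -> s = B^a = 23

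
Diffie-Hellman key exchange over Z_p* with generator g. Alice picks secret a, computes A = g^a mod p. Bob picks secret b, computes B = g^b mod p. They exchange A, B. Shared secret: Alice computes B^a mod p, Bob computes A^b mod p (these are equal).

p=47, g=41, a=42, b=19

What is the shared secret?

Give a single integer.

Answer: 12

Derivation:
A = 41^42 mod 47  (bits of 42 = 101010)
  bit 0 = 1: r = r^2 * 41 mod 47 = 1^2 * 41 = 1*41 = 41
  bit 1 = 0: r = r^2 mod 47 = 41^2 = 36
  bit 2 = 1: r = r^2 * 41 mod 47 = 36^2 * 41 = 27*41 = 26
  bit 3 = 0: r = r^2 mod 47 = 26^2 = 18
  bit 4 = 1: r = r^2 * 41 mod 47 = 18^2 * 41 = 42*41 = 30
  bit 5 = 0: r = r^2 mod 47 = 30^2 = 7
  -> A = 7
B = 41^19 mod 47  (bits of 19 = 10011)
  bit 0 = 1: r = r^2 * 41 mod 47 = 1^2 * 41 = 1*41 = 41
  bit 1 = 0: r = r^2 mod 47 = 41^2 = 36
  bit 2 = 0: r = r^2 mod 47 = 36^2 = 27
  bit 3 = 1: r = r^2 * 41 mod 47 = 27^2 * 41 = 24*41 = 44
  bit 4 = 1: r = r^2 * 41 mod 47 = 44^2 * 41 = 9*41 = 40
  -> B = 40
s = B^a = 40^42 mod 47  (bits of 42 = 101010)
  bit 0 = 1: r = r^2 * 40 mod 47 = 1^2 * 40 = 1*40 = 40
  bit 1 = 0: r = r^2 mod 47 = 40^2 = 2
  bit 2 = 1: r = r^2 * 40 mod 47 = 2^2 * 40 = 4*40 = 19
  bit 3 = 0: r = r^2 mod 47 = 19^2 = 32
  bit 4 = 1: r = r^2 * 40 mod 47 = 32^2 * 40 = 37*40 = 23
  bit 5 = 0: r = r^2 mod 47 = 23^2 = 12
  -> s = B^a = 12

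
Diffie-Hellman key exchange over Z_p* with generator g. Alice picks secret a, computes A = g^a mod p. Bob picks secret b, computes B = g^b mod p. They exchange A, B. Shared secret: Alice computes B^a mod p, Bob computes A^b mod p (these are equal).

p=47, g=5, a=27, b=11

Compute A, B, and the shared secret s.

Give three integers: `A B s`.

Answer: 33 13 15

Derivation:
A = 5^27 mod 47  (bits of 27 = 11011)
  bit 0 = 1: r = r^2 * 5 mod 47 = 1^2 * 5 = 1*5 = 5
  bit 1 = 1: r = r^2 * 5 mod 47 = 5^2 * 5 = 25*5 = 31
  bit 2 = 0: r = r^2 mod 47 = 31^2 = 21
  bit 3 = 1: r = r^2 * 5 mod 47 = 21^2 * 5 = 18*5 = 43
  bit 4 = 1: r = r^2 * 5 mod 47 = 43^2 * 5 = 16*5 = 33
  -> A = 33
B = 5^11 mod 47  (bits of 11 = 1011)
  bit 0 = 1: r = r^2 * 5 mod 47 = 1^2 * 5 = 1*5 = 5
  bit 1 = 0: r = r^2 mod 47 = 5^2 = 25
  bit 2 = 1: r = r^2 * 5 mod 47 = 25^2 * 5 = 14*5 = 23
  bit 3 = 1: r = r^2 * 5 mod 47 = 23^2 * 5 = 12*5 = 13
  -> B = 13
s = B^a = 13^27 mod 47  (bits of 27 = 11011)
  bit 0 = 1: r = r^2 * 13 mod 47 = 1^2 * 13 = 1*13 = 13
  bit 1 = 1: r = r^2 * 13 mod 47 = 13^2 * 13 = 28*13 = 35
  bit 2 = 0: r = r^2 mod 47 = 35^2 = 3
  bit 3 = 1: r = r^2 * 13 mod 47 = 3^2 * 13 = 9*13 = 23
  bit 4 = 1: r = r^2 * 13 mod 47 = 23^2 * 13 = 12*13 = 15
  -> s = B^a = 15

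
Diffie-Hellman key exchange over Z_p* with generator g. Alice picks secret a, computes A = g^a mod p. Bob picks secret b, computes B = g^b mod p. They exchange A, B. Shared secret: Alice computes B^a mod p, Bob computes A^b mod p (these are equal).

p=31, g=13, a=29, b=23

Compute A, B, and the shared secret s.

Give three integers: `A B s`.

A = 13^29 mod 31  (bits of 29 = 11101)
  bit 0 = 1: r = r^2 * 13 mod 31 = 1^2 * 13 = 1*13 = 13
  bit 1 = 1: r = r^2 * 13 mod 31 = 13^2 * 13 = 14*13 = 27
  bit 2 = 1: r = r^2 * 13 mod 31 = 27^2 * 13 = 16*13 = 22
  bit 3 = 0: r = r^2 mod 31 = 22^2 = 19
  bit 4 = 1: r = r^2 * 13 mod 31 = 19^2 * 13 = 20*13 = 12
  -> A = 12
B = 13^23 mod 31  (bits of 23 = 10111)
  bit 0 = 1: r = r^2 * 13 mod 31 = 1^2 * 13 = 1*13 = 13
  bit 1 = 0: r = r^2 mod 31 = 13^2 = 14
  bit 2 = 1: r = r^2 * 13 mod 31 = 14^2 * 13 = 10*13 = 6
  bit 3 = 1: r = r^2 * 13 mod 31 = 6^2 * 13 = 5*13 = 3
  bit 4 = 1: r = r^2 * 13 mod 31 = 3^2 * 13 = 9*13 = 24
  -> B = 24
s = B^a = 24^29 mod 31  (bits of 29 = 11101)
  bit 0 = 1: r = r^2 * 24 mod 31 = 1^2 * 24 = 1*24 = 24
  bit 1 = 1: r = r^2 * 24 mod 31 = 24^2 * 24 = 18*24 = 29
  bit 2 = 1: r = r^2 * 24 mod 31 = 29^2 * 24 = 4*24 = 3
  bit 3 = 0: r = r^2 mod 31 = 3^2 = 9
  bit 4 = 1: r = r^2 * 24 mod 31 = 9^2 * 24 = 19*24 = 22
  -> s = B^a = 22

Answer: 12 24 22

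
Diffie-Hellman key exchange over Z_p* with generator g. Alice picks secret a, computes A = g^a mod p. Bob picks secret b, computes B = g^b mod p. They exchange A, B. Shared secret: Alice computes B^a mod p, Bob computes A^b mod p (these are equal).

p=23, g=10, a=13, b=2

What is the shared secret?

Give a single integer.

A = 10^13 mod 23  (bits of 13 = 1101)
  bit 0 = 1: r = r^2 * 10 mod 23 = 1^2 * 10 = 1*10 = 10
  bit 1 = 1: r = r^2 * 10 mod 23 = 10^2 * 10 = 8*10 = 11
  bit 2 = 0: r = r^2 mod 23 = 11^2 = 6
  bit 3 = 1: r = r^2 * 10 mod 23 = 6^2 * 10 = 13*10 = 15
  -> A = 15
B = 10^2 mod 23  (bits of 2 = 10)
  bit 0 = 1: r = r^2 * 10 mod 23 = 1^2 * 10 = 1*10 = 10
  bit 1 = 0: r = r^2 mod 23 = 10^2 = 8
  -> B = 8
s = B^a = 8^13 mod 23  (bits of 13 = 1101)
  bit 0 = 1: r = r^2 * 8 mod 23 = 1^2 * 8 = 1*8 = 8
  bit 1 = 1: r = r^2 * 8 mod 23 = 8^2 * 8 = 18*8 = 6
  bit 2 = 0: r = r^2 mod 23 = 6^2 = 13
  bit 3 = 1: r = r^2 * 8 mod 23 = 13^2 * 8 = 8*8 = 18
  -> s = B^a = 18

Answer: 18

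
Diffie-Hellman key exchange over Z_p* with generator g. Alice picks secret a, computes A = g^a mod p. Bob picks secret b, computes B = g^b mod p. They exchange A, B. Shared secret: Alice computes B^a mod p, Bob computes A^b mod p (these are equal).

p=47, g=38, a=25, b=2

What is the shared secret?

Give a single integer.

Answer: 28

Derivation:
A = 38^25 mod 47  (bits of 25 = 11001)
  bit 0 = 1: r = r^2 * 38 mod 47 = 1^2 * 38 = 1*38 = 38
  bit 1 = 1: r = r^2 * 38 mod 47 = 38^2 * 38 = 34*38 = 23
  bit 2 = 0: r = r^2 mod 47 = 23^2 = 12
  bit 3 = 0: r = r^2 mod 47 = 12^2 = 3
  bit 4 = 1: r = r^2 * 38 mod 47 = 3^2 * 38 = 9*38 = 13
  -> A = 13
B = 38^2 mod 47  (bits of 2 = 10)
  bit 0 = 1: r = r^2 * 38 mod 47 = 1^2 * 38 = 1*38 = 38
  bit 1 = 0: r = r^2 mod 47 = 38^2 = 34
  -> B = 34
s = B^a = 34^25 mod 47  (bits of 25 = 11001)
  bit 0 = 1: r = r^2 * 34 mod 47 = 1^2 * 34 = 1*34 = 34
  bit 1 = 1: r = r^2 * 34 mod 47 = 34^2 * 34 = 28*34 = 12
  bit 2 = 0: r = r^2 mod 47 = 12^2 = 3
  bit 3 = 0: r = r^2 mod 47 = 3^2 = 9
  bit 4 = 1: r = r^2 * 34 mod 47 = 9^2 * 34 = 34*34 = 28
  -> s = B^a = 28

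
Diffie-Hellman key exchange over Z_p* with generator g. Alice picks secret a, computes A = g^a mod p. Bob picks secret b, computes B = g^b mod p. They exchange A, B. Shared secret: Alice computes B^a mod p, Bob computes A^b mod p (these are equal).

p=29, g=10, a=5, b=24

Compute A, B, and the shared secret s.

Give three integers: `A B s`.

A = 10^5 mod 29  (bits of 5 = 101)
  bit 0 = 1: r = r^2 * 10 mod 29 = 1^2 * 10 = 1*10 = 10
  bit 1 = 0: r = r^2 mod 29 = 10^2 = 13
  bit 2 = 1: r = r^2 * 10 mod 29 = 13^2 * 10 = 24*10 = 8
  -> A = 8
B = 10^24 mod 29  (bits of 24 = 11000)
  bit 0 = 1: r = r^2 * 10 mod 29 = 1^2 * 10 = 1*10 = 10
  bit 1 = 1: r = r^2 * 10 mod 29 = 10^2 * 10 = 13*10 = 14
  bit 2 = 0: r = r^2 mod 29 = 14^2 = 22
  bit 3 = 0: r = r^2 mod 29 = 22^2 = 20
  bit 4 = 0: r = r^2 mod 29 = 20^2 = 23
  -> B = 23
s = B^a = 23^5 mod 29  (bits of 5 = 101)
  bit 0 = 1: r = r^2 * 23 mod 29 = 1^2 * 23 = 1*23 = 23
  bit 1 = 0: r = r^2 mod 29 = 23^2 = 7
  bit 2 = 1: r = r^2 * 23 mod 29 = 7^2 * 23 = 20*23 = 25
  -> s = B^a = 25

Answer: 8 23 25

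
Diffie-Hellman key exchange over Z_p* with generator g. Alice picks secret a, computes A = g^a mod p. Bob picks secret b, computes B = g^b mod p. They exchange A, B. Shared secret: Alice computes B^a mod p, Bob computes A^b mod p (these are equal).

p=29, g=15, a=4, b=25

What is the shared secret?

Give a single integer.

A = 15^4 mod 29  (bits of 4 = 100)
  bit 0 = 1: r = r^2 * 15 mod 29 = 1^2 * 15 = 1*15 = 15
  bit 1 = 0: r = r^2 mod 29 = 15^2 = 22
  bit 2 = 0: r = r^2 mod 29 = 22^2 = 20
  -> A = 20
B = 15^25 mod 29  (bits of 25 = 11001)
  bit 0 = 1: r = r^2 * 15 mod 29 = 1^2 * 15 = 1*15 = 15
  bit 1 = 1: r = r^2 * 15 mod 29 = 15^2 * 15 = 22*15 = 11
  bit 2 = 0: r = r^2 mod 29 = 11^2 = 5
  bit 3 = 0: r = r^2 mod 29 = 5^2 = 25
  bit 4 = 1: r = r^2 * 15 mod 29 = 25^2 * 15 = 16*15 = 8
  -> B = 8
s = B^a = 8^4 mod 29  (bits of 4 = 100)
  bit 0 = 1: r = r^2 * 8 mod 29 = 1^2 * 8 = 1*8 = 8
  bit 1 = 0: r = r^2 mod 29 = 8^2 = 6
  bit 2 = 0: r = r^2 mod 29 = 6^2 = 7
  -> s = B^a = 7

Answer: 7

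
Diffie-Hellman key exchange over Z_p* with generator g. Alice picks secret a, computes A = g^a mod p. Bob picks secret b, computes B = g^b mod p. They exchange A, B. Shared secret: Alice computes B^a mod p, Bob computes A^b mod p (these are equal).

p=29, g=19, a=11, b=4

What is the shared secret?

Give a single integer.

A = 19^11 mod 29  (bits of 11 = 1011)
  bit 0 = 1: r = r^2 * 19 mod 29 = 1^2 * 19 = 1*19 = 19
  bit 1 = 0: r = r^2 mod 29 = 19^2 = 13
  bit 2 = 1: r = r^2 * 19 mod 29 = 13^2 * 19 = 24*19 = 21
  bit 3 = 1: r = r^2 * 19 mod 29 = 21^2 * 19 = 6*19 = 27
  -> A = 27
B = 19^4 mod 29  (bits of 4 = 100)
  bit 0 = 1: r = r^2 * 19 mod 29 = 1^2 * 19 = 1*19 = 19
  bit 1 = 0: r = r^2 mod 29 = 19^2 = 13
  bit 2 = 0: r = r^2 mod 29 = 13^2 = 24
  -> B = 24
s = B^a = 24^11 mod 29  (bits of 11 = 1011)
  bit 0 = 1: r = r^2 * 24 mod 29 = 1^2 * 24 = 1*24 = 24
  bit 1 = 0: r = r^2 mod 29 = 24^2 = 25
  bit 2 = 1: r = r^2 * 24 mod 29 = 25^2 * 24 = 16*24 = 7
  bit 3 = 1: r = r^2 * 24 mod 29 = 7^2 * 24 = 20*24 = 16
  -> s = B^a = 16

Answer: 16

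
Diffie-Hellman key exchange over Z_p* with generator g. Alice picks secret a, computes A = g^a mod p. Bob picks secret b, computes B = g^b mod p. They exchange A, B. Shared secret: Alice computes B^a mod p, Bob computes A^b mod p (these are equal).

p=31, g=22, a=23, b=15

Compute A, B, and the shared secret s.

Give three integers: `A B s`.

Answer: 3 30 30

Derivation:
A = 22^23 mod 31  (bits of 23 = 10111)
  bit 0 = 1: r = r^2 * 22 mod 31 = 1^2 * 22 = 1*22 = 22
  bit 1 = 0: r = r^2 mod 31 = 22^2 = 19
  bit 2 = 1: r = r^2 * 22 mod 31 = 19^2 * 22 = 20*22 = 6
  bit 3 = 1: r = r^2 * 22 mod 31 = 6^2 * 22 = 5*22 = 17
  bit 4 = 1: r = r^2 * 22 mod 31 = 17^2 * 22 = 10*22 = 3
  -> A = 3
B = 22^15 mod 31  (bits of 15 = 1111)
  bit 0 = 1: r = r^2 * 22 mod 31 = 1^2 * 22 = 1*22 = 22
  bit 1 = 1: r = r^2 * 22 mod 31 = 22^2 * 22 = 19*22 = 15
  bit 2 = 1: r = r^2 * 22 mod 31 = 15^2 * 22 = 8*22 = 21
  bit 3 = 1: r = r^2 * 22 mod 31 = 21^2 * 22 = 7*22 = 30
  -> B = 30
s = B^a = 30^23 mod 31  (bits of 23 = 10111)
  bit 0 = 1: r = r^2 * 30 mod 31 = 1^2 * 30 = 1*30 = 30
  bit 1 = 0: r = r^2 mod 31 = 30^2 = 1
  bit 2 = 1: r = r^2 * 30 mod 31 = 1^2 * 30 = 1*30 = 30
  bit 3 = 1: r = r^2 * 30 mod 31 = 30^2 * 30 = 1*30 = 30
  bit 4 = 1: r = r^2 * 30 mod 31 = 30^2 * 30 = 1*30 = 30
  -> s = B^a = 30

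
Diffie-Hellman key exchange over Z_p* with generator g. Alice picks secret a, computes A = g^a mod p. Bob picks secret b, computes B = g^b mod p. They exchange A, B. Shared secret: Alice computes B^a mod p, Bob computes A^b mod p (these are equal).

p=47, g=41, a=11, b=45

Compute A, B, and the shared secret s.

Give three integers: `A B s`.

Answer: 33 39 10

Derivation:
A = 41^11 mod 47  (bits of 11 = 1011)
  bit 0 = 1: r = r^2 * 41 mod 47 = 1^2 * 41 = 1*41 = 41
  bit 1 = 0: r = r^2 mod 47 = 41^2 = 36
  bit 2 = 1: r = r^2 * 41 mod 47 = 36^2 * 41 = 27*41 = 26
  bit 3 = 1: r = r^2 * 41 mod 47 = 26^2 * 41 = 18*41 = 33
  -> A = 33
B = 41^45 mod 47  (bits of 45 = 101101)
  bit 0 = 1: r = r^2 * 41 mod 47 = 1^2 * 41 = 1*41 = 41
  bit 1 = 0: r = r^2 mod 47 = 41^2 = 36
  bit 2 = 1: r = r^2 * 41 mod 47 = 36^2 * 41 = 27*41 = 26
  bit 3 = 1: r = r^2 * 41 mod 47 = 26^2 * 41 = 18*41 = 33
  bit 4 = 0: r = r^2 mod 47 = 33^2 = 8
  bit 5 = 1: r = r^2 * 41 mod 47 = 8^2 * 41 = 17*41 = 39
  -> B = 39
s = B^a = 39^11 mod 47  (bits of 11 = 1011)
  bit 0 = 1: r = r^2 * 39 mod 47 = 1^2 * 39 = 1*39 = 39
  bit 1 = 0: r = r^2 mod 47 = 39^2 = 17
  bit 2 = 1: r = r^2 * 39 mod 47 = 17^2 * 39 = 7*39 = 38
  bit 3 = 1: r = r^2 * 39 mod 47 = 38^2 * 39 = 34*39 = 10
  -> s = B^a = 10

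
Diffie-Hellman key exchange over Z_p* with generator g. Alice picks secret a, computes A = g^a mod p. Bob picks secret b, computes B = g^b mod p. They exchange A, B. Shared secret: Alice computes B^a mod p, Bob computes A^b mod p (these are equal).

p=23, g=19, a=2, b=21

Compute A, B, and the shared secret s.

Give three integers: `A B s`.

Answer: 16 17 13

Derivation:
A = 19^2 mod 23  (bits of 2 = 10)
  bit 0 = 1: r = r^2 * 19 mod 23 = 1^2 * 19 = 1*19 = 19
  bit 1 = 0: r = r^2 mod 23 = 19^2 = 16
  -> A = 16
B = 19^21 mod 23  (bits of 21 = 10101)
  bit 0 = 1: r = r^2 * 19 mod 23 = 1^2 * 19 = 1*19 = 19
  bit 1 = 0: r = r^2 mod 23 = 19^2 = 16
  bit 2 = 1: r = r^2 * 19 mod 23 = 16^2 * 19 = 3*19 = 11
  bit 3 = 0: r = r^2 mod 23 = 11^2 = 6
  bit 4 = 1: r = r^2 * 19 mod 23 = 6^2 * 19 = 13*19 = 17
  -> B = 17
s = B^a = 17^2 mod 23  (bits of 2 = 10)
  bit 0 = 1: r = r^2 * 17 mod 23 = 1^2 * 17 = 1*17 = 17
  bit 1 = 0: r = r^2 mod 23 = 17^2 = 13
  -> s = B^a = 13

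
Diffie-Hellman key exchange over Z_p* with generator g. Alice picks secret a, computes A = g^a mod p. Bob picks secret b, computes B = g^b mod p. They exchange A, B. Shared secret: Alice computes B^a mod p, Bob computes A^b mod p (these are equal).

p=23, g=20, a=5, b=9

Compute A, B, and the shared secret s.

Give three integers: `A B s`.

A = 20^5 mod 23  (bits of 5 = 101)
  bit 0 = 1: r = r^2 * 20 mod 23 = 1^2 * 20 = 1*20 = 20
  bit 1 = 0: r = r^2 mod 23 = 20^2 = 9
  bit 2 = 1: r = r^2 * 20 mod 23 = 9^2 * 20 = 12*20 = 10
  -> A = 10
B = 20^9 mod 23  (bits of 9 = 1001)
  bit 0 = 1: r = r^2 * 20 mod 23 = 1^2 * 20 = 1*20 = 20
  bit 1 = 0: r = r^2 mod 23 = 20^2 = 9
  bit 2 = 0: r = r^2 mod 23 = 9^2 = 12
  bit 3 = 1: r = r^2 * 20 mod 23 = 12^2 * 20 = 6*20 = 5
  -> B = 5
s = B^a = 5^5 mod 23  (bits of 5 = 101)
  bit 0 = 1: r = r^2 * 5 mod 23 = 1^2 * 5 = 1*5 = 5
  bit 1 = 0: r = r^2 mod 23 = 5^2 = 2
  bit 2 = 1: r = r^2 * 5 mod 23 = 2^2 * 5 = 4*5 = 20
  -> s = B^a = 20

Answer: 10 5 20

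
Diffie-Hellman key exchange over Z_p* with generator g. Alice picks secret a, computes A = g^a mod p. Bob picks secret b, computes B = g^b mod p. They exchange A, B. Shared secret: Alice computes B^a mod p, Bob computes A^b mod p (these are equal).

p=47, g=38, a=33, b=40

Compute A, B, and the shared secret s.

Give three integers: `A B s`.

A = 38^33 mod 47  (bits of 33 = 100001)
  bit 0 = 1: r = r^2 * 38 mod 47 = 1^2 * 38 = 1*38 = 38
  bit 1 = 0: r = r^2 mod 47 = 38^2 = 34
  bit 2 = 0: r = r^2 mod 47 = 34^2 = 28
  bit 3 = 0: r = r^2 mod 47 = 28^2 = 32
  bit 4 = 0: r = r^2 mod 47 = 32^2 = 37
  bit 5 = 1: r = r^2 * 38 mod 47 = 37^2 * 38 = 6*38 = 40
  -> A = 40
B = 38^40 mod 47  (bits of 40 = 101000)
  bit 0 = 1: r = r^2 * 38 mod 47 = 1^2 * 38 = 1*38 = 38
  bit 1 = 0: r = r^2 mod 47 = 38^2 = 34
  bit 2 = 1: r = r^2 * 38 mod 47 = 34^2 * 38 = 28*38 = 30
  bit 3 = 0: r = r^2 mod 47 = 30^2 = 7
  bit 4 = 0: r = r^2 mod 47 = 7^2 = 2
  bit 5 = 0: r = r^2 mod 47 = 2^2 = 4
  -> B = 4
s = B^a = 4^33 mod 47  (bits of 33 = 100001)
  bit 0 = 1: r = r^2 * 4 mod 47 = 1^2 * 4 = 1*4 = 4
  bit 1 = 0: r = r^2 mod 47 = 4^2 = 16
  bit 2 = 0: r = r^2 mod 47 = 16^2 = 21
  bit 3 = 0: r = r^2 mod 47 = 21^2 = 18
  bit 4 = 0: r = r^2 mod 47 = 18^2 = 42
  bit 5 = 1: r = r^2 * 4 mod 47 = 42^2 * 4 = 25*4 = 6
  -> s = B^a = 6

Answer: 40 4 6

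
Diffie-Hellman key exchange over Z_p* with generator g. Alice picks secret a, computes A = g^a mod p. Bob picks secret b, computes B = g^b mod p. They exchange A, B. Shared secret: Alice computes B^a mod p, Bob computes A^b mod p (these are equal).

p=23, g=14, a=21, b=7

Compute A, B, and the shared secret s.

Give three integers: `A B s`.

Answer: 5 19 17

Derivation:
A = 14^21 mod 23  (bits of 21 = 10101)
  bit 0 = 1: r = r^2 * 14 mod 23 = 1^2 * 14 = 1*14 = 14
  bit 1 = 0: r = r^2 mod 23 = 14^2 = 12
  bit 2 = 1: r = r^2 * 14 mod 23 = 12^2 * 14 = 6*14 = 15
  bit 3 = 0: r = r^2 mod 23 = 15^2 = 18
  bit 4 = 1: r = r^2 * 14 mod 23 = 18^2 * 14 = 2*14 = 5
  -> A = 5
B = 14^7 mod 23  (bits of 7 = 111)
  bit 0 = 1: r = r^2 * 14 mod 23 = 1^2 * 14 = 1*14 = 14
  bit 1 = 1: r = r^2 * 14 mod 23 = 14^2 * 14 = 12*14 = 7
  bit 2 = 1: r = r^2 * 14 mod 23 = 7^2 * 14 = 3*14 = 19
  -> B = 19
s = B^a = 19^21 mod 23  (bits of 21 = 10101)
  bit 0 = 1: r = r^2 * 19 mod 23 = 1^2 * 19 = 1*19 = 19
  bit 1 = 0: r = r^2 mod 23 = 19^2 = 16
  bit 2 = 1: r = r^2 * 19 mod 23 = 16^2 * 19 = 3*19 = 11
  bit 3 = 0: r = r^2 mod 23 = 11^2 = 6
  bit 4 = 1: r = r^2 * 19 mod 23 = 6^2 * 19 = 13*19 = 17
  -> s = B^a = 17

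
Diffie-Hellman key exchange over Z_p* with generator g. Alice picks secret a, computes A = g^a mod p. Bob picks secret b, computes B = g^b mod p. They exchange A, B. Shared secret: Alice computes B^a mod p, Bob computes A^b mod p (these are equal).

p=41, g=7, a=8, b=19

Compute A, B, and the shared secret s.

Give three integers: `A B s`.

A = 7^8 mod 41  (bits of 8 = 1000)
  bit 0 = 1: r = r^2 * 7 mod 41 = 1^2 * 7 = 1*7 = 7
  bit 1 = 0: r = r^2 mod 41 = 7^2 = 8
  bit 2 = 0: r = r^2 mod 41 = 8^2 = 23
  bit 3 = 0: r = r^2 mod 41 = 23^2 = 37
  -> A = 37
B = 7^19 mod 41  (bits of 19 = 10011)
  bit 0 = 1: r = r^2 * 7 mod 41 = 1^2 * 7 = 1*7 = 7
  bit 1 = 0: r = r^2 mod 41 = 7^2 = 8
  bit 2 = 0: r = r^2 mod 41 = 8^2 = 23
  bit 3 = 1: r = r^2 * 7 mod 41 = 23^2 * 7 = 37*7 = 13
  bit 4 = 1: r = r^2 * 7 mod 41 = 13^2 * 7 = 5*7 = 35
  -> B = 35
s = B^a = 35^8 mod 41  (bits of 8 = 1000)
  bit 0 = 1: r = r^2 * 35 mod 41 = 1^2 * 35 = 1*35 = 35
  bit 1 = 0: r = r^2 mod 41 = 35^2 = 36
  bit 2 = 0: r = r^2 mod 41 = 36^2 = 25
  bit 3 = 0: r = r^2 mod 41 = 25^2 = 10
  -> s = B^a = 10

Answer: 37 35 10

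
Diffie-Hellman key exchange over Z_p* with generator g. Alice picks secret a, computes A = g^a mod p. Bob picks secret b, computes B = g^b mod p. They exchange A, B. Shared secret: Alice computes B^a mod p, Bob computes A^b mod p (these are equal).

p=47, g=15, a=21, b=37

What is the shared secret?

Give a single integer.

Answer: 35

Derivation:
A = 15^21 mod 47  (bits of 21 = 10101)
  bit 0 = 1: r = r^2 * 15 mod 47 = 1^2 * 15 = 1*15 = 15
  bit 1 = 0: r = r^2 mod 47 = 15^2 = 37
  bit 2 = 1: r = r^2 * 15 mod 47 = 37^2 * 15 = 6*15 = 43
  bit 3 = 0: r = r^2 mod 47 = 43^2 = 16
  bit 4 = 1: r = r^2 * 15 mod 47 = 16^2 * 15 = 21*15 = 33
  -> A = 33
B = 15^37 mod 47  (bits of 37 = 100101)
  bit 0 = 1: r = r^2 * 15 mod 47 = 1^2 * 15 = 1*15 = 15
  bit 1 = 0: r = r^2 mod 47 = 15^2 = 37
  bit 2 = 0: r = r^2 mod 47 = 37^2 = 6
  bit 3 = 1: r = r^2 * 15 mod 47 = 6^2 * 15 = 36*15 = 23
  bit 4 = 0: r = r^2 mod 47 = 23^2 = 12
  bit 5 = 1: r = r^2 * 15 mod 47 = 12^2 * 15 = 3*15 = 45
  -> B = 45
s = B^a = 45^21 mod 47  (bits of 21 = 10101)
  bit 0 = 1: r = r^2 * 45 mod 47 = 1^2 * 45 = 1*45 = 45
  bit 1 = 0: r = r^2 mod 47 = 45^2 = 4
  bit 2 = 1: r = r^2 * 45 mod 47 = 4^2 * 45 = 16*45 = 15
  bit 3 = 0: r = r^2 mod 47 = 15^2 = 37
  bit 4 = 1: r = r^2 * 45 mod 47 = 37^2 * 45 = 6*45 = 35
  -> s = B^a = 35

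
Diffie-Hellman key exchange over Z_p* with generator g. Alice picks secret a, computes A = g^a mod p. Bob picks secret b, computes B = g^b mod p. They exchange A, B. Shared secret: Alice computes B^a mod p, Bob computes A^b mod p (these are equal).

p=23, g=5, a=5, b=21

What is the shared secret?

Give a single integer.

A = 5^5 mod 23  (bits of 5 = 101)
  bit 0 = 1: r = r^2 * 5 mod 23 = 1^2 * 5 = 1*5 = 5
  bit 1 = 0: r = r^2 mod 23 = 5^2 = 2
  bit 2 = 1: r = r^2 * 5 mod 23 = 2^2 * 5 = 4*5 = 20
  -> A = 20
B = 5^21 mod 23  (bits of 21 = 10101)
  bit 0 = 1: r = r^2 * 5 mod 23 = 1^2 * 5 = 1*5 = 5
  bit 1 = 0: r = r^2 mod 23 = 5^2 = 2
  bit 2 = 1: r = r^2 * 5 mod 23 = 2^2 * 5 = 4*5 = 20
  bit 3 = 0: r = r^2 mod 23 = 20^2 = 9
  bit 4 = 1: r = r^2 * 5 mod 23 = 9^2 * 5 = 12*5 = 14
  -> B = 14
s = B^a = 14^5 mod 23  (bits of 5 = 101)
  bit 0 = 1: r = r^2 * 14 mod 23 = 1^2 * 14 = 1*14 = 14
  bit 1 = 0: r = r^2 mod 23 = 14^2 = 12
  bit 2 = 1: r = r^2 * 14 mod 23 = 12^2 * 14 = 6*14 = 15
  -> s = B^a = 15

Answer: 15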